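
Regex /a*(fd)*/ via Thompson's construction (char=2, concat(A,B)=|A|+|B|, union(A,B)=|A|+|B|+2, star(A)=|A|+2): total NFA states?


Syntax tree has 3 char leaf(s), 0 union(s), 2 star(s)
chars contribute 3×2 = 6; each union adds +2; each star adds +2
Total: 6 + 0 + 4 = 10 states


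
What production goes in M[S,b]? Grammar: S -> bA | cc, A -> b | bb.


For [S, b]: 'b' ∈ FIRST(bA)
Entry: S -> bA


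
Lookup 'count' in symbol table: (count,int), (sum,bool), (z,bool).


Lookup 'count' → type int


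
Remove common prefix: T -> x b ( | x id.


Common prefix: 'x'
Factored: T -> x T', T' -> b ( | id


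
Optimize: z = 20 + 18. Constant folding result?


20 + 18 = 38 at compile time
Optimized: z = 38


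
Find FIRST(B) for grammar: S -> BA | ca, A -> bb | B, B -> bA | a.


Per alternative of B: FIRST(bA) = {b}; FIRST(a) = {a}
FIRST(B) = {a, b}


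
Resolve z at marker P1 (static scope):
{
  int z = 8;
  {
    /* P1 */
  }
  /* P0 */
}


P1's block does not declare z; resolves to the enclosing declaration at depth 0
z = 8


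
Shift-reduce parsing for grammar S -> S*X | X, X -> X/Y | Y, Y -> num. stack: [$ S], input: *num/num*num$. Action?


shift '*' to continue S -> S*X
Action: shift


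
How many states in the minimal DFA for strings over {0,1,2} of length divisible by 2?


Track length mod 2: states 0..1, accept at 0
Minimal DFA: 2 states


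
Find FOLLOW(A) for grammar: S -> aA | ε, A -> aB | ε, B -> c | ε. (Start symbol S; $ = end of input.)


$ ∈ FOLLOW(S). For each A -> αBβ: add FIRST(β)\{ε} to FOLLOW(B); if β nullable, add FOLLOW(A).
FOLLOW(A) = {$}


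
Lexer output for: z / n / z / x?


Scan left to right, longest-match per lexeme
Tokens: ID(z), OP(/), ID(n), OP(/), ID(z), OP(/), ID(x)


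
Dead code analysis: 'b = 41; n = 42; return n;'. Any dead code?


b is assigned but never read
Dead: 'b = 41'


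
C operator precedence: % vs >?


'%' is multiplicative (level 10); '>' is relational (level 7)
Higher level binds tighter
'%' has higher precedence than '>'


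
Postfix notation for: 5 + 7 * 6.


* has higher precedence, evaluate 7*6 first
Postfix: 5 7 6 * +


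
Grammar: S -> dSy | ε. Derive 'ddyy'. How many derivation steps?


Derivation: S => dSy => ddSyy => ddyy
Steps: 3


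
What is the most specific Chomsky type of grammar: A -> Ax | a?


Left-linear: every RHS is a terminal or one nonterminal followed by a terminal
Classification: Type 3 (Regular)


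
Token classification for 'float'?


Pattern: reserved word
Type: KEYWORD


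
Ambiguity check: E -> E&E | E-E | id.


'id&id-id' has two parse trees (no precedence encoded between & and -)
Ambiguous


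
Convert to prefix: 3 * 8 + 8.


left-to-right (same/higher precedence on left): tree is (+ (* 3 8) 8)
Prefix: + * 3 8 8


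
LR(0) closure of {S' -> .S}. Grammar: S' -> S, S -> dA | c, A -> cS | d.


Start: S' -> .S
For each item with dot before a nonterminal B, add B -> .γ for every B-production
Closure: [S' -> .S, S -> .dA, S -> .c]


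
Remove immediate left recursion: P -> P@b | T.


Left-recursive alternatives: P@b; non-recursive: T
Introduce P': P -> TP', P' -> @bP' | ε


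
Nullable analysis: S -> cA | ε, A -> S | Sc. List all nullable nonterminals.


A nonterminal is nullable iff some alternative derives ε (directly, or every symbol in it is nullable)
Nullable: {A, S}


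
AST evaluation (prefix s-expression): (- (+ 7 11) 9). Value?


Evaluate inner: (+ 7 11) = 18
Evaluate root: (- 18 9) = 9
Result: 9


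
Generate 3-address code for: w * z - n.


Break into single-operator statements:
t1 = w * z
t2 = t1 - n


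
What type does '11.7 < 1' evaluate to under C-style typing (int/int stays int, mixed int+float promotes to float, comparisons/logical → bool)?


Operand types: float < int
Rule: comparison yields bool
Result type: bool


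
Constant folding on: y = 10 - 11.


10 - 11 = -1 at compile time
Optimized: y = -1


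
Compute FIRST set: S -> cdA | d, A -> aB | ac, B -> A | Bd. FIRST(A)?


Per alternative of A: FIRST(aB) = {a}; FIRST(ac) = {a}
FIRST(A) = {a}


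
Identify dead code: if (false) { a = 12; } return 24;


condition is constant false, so the whole block is unreachable
Dead: 'if (false) { a = 12; }'


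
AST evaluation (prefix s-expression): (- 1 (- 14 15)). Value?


Evaluate inner: (- 14 15) = -1
Evaluate root: (- 1 -1) = 2
Result: 2


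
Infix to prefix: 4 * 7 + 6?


left-to-right (same/higher precedence on left): tree is (+ (* 4 7) 6)
Prefix: + * 4 7 6


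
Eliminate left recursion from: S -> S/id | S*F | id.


Left-recursive alternatives: S/id, S*F; non-recursive: id
Introduce S': S -> idS', S' -> /idS' | *FS' | ε


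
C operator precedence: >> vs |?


'>>' is shift (level 8); '|' is bitwise OR (level 3)
Higher level binds tighter
'>>' has higher precedence than '|'


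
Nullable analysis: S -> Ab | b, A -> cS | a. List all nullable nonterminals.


A nonterminal is nullable iff some alternative derives ε (directly, or every symbol in it is nullable)
Nullable: {}


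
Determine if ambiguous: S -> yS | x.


right-linear, alternatives start with distinct terminals 'y' vs 'x': unique leftmost derivation
Unambiguous


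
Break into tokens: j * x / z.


Scan left to right, longest-match per lexeme
Tokens: ID(j), OP(*), ID(x), OP(/), ID(z)


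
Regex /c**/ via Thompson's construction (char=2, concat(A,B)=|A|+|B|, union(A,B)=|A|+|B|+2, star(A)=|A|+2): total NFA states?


Syntax tree has 1 char leaf(s), 0 union(s), 2 star(s)
chars contribute 1×2 = 2; each union adds +2; each star adds +2
Total: 2 + 0 + 4 = 6 states


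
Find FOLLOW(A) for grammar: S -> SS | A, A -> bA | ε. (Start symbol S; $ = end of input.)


$ ∈ FOLLOW(S). For each A -> αBβ: add FIRST(β)\{ε} to FOLLOW(B); if β nullable, add FOLLOW(A).
FOLLOW(A) = {$, b}


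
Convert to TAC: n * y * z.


Break into single-operator statements:
t1 = n * y
t2 = t1 * z


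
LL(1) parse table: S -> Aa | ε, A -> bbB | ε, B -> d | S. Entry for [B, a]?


For [B, a]: 'a' ∈ FIRST(S)
Entry: B -> S


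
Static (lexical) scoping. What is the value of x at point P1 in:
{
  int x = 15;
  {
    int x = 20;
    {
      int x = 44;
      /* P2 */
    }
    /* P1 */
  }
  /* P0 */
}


x declared in the same block as P1
x = 20


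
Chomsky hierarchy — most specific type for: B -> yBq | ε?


Single nonterminal LHS, but y^n q^n is not regular
Classification: Type 2 (Context-Free)


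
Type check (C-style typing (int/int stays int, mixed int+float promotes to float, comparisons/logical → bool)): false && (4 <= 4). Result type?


Operand types: bool && bool
Rule: logical operators take bool operands and yield bool
Result type: bool


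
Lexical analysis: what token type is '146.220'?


Pattern: digits with a decimal point
Type: FLOAT_LITERAL


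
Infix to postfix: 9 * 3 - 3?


Left to right (same or higher precedence on left)
Postfix: 9 3 * 3 -


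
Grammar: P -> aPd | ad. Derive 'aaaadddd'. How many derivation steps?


Derivation: P => aPd => aaPdd => aaaPddd => aaaadddd
Steps: 4


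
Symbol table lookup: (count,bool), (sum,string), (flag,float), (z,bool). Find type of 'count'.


Lookup 'count' → type bool


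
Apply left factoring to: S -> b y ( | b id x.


Common prefix: 'b'
Factored: S -> b S', S' -> y ( | id x


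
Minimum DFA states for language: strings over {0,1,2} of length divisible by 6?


Track length mod 6: states 0..5, accept at 0
Minimal DFA: 6 states


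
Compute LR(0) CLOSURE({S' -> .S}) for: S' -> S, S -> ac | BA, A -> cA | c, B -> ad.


Start: S' -> .S
For each item with dot before a nonterminal B, add B -> .γ for every B-production
Closure: [S' -> .S, S -> .ac, S -> .BA, B -> .ad]


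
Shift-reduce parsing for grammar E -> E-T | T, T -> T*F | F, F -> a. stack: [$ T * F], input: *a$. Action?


handle 'T*F' on top
Action: reduce (T -> T*F)


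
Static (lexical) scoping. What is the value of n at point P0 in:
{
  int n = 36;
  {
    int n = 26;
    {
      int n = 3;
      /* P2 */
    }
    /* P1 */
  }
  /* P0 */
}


n declared in the same block as P0
n = 36


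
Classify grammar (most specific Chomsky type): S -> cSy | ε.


Single nonterminal LHS, but c^n y^n is not regular
Classification: Type 2 (Context-Free)


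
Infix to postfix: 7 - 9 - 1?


Left to right (same or higher precedence on left)
Postfix: 7 9 - 1 -


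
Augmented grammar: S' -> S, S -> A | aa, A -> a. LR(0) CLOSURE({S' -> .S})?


Start: S' -> .S
For each item with dot before a nonterminal B, add B -> .γ for every B-production
Closure: [S' -> .S, S -> .A, S -> .aa, A -> .a]


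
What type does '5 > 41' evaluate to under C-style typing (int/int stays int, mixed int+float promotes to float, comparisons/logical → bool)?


Operand types: int > int
Rule: comparison yields bool
Result type: bool


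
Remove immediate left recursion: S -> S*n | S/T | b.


Left-recursive alternatives: S*n, S/T; non-recursive: b
Introduce S': S -> bS', S' -> *nS' | /TS' | ε


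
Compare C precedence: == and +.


'+' is additive (level 9); '==' is equality (level 6)
Higher level binds tighter
'+' has higher precedence than '=='


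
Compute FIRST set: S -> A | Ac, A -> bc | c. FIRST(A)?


Per alternative of A: FIRST(bc) = {b}; FIRST(c) = {c}
FIRST(A) = {b, c}


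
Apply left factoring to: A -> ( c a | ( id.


Common prefix: '('
Factored: A -> ( A', A' -> c a | id


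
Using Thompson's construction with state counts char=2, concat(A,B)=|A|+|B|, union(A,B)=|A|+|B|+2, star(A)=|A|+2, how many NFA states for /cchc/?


Syntax tree has 4 char leaf(s), 0 union(s), 0 star(s)
chars contribute 4×2 = 8; each union adds +2; each star adds +2
Total: 8 + 0 + 0 = 8 states


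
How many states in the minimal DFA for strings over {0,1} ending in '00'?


Track the longest suffix of input matching a prefix of '00': 3 classes (prefixes of length 0..2)
Minimal DFA: 3 states


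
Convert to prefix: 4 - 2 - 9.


left-to-right (same/higher precedence on left): tree is (- (- 4 2) 9)
Prefix: - - 4 2 9


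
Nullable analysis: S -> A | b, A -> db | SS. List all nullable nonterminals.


A nonterminal is nullable iff some alternative derives ε (directly, or every symbol in it is nullable)
Nullable: {}


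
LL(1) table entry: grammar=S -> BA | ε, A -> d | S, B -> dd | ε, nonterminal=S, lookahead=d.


For [S, d]: 'd' ∈ FIRST(BA)
Entry: S -> BA


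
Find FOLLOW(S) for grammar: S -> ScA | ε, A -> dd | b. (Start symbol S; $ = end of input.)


$ ∈ FOLLOW(S). For each A -> αBβ: add FIRST(β)\{ε} to FOLLOW(B); if β nullable, add FOLLOW(A).
FOLLOW(S) = {$, c}


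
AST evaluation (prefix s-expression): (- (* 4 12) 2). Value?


Evaluate inner: (* 4 12) = 48
Evaluate root: (- 48 2) = 46
Result: 46


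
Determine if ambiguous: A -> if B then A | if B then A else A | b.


dangling else: 'if B then if B then b else b' parses two ways
Ambiguous


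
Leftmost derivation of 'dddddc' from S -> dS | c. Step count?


Derivation: S => dS => ddS => dddS => ddddS => dddddS => dddddc
Steps: 6


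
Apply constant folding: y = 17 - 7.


17 - 7 = 10 at compile time
Optimized: y = 10


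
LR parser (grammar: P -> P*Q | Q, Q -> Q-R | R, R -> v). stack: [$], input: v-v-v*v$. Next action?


no handle on stack; shift 'v'
Action: shift


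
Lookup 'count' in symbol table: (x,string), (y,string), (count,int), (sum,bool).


Lookup 'count' → type int


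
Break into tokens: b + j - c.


Scan left to right, longest-match per lexeme
Tokens: ID(b), OP(+), ID(j), OP(-), ID(c)


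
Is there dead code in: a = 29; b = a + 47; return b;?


a is read by b's definition; b is returned
No dead code


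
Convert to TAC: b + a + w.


Break into single-operator statements:
t1 = b + a
t2 = t1 + w


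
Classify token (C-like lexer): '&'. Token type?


Pattern: operator symbol
Type: OPERATOR


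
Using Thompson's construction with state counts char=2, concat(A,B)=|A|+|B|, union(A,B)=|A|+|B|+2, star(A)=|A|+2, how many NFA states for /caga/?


Syntax tree has 4 char leaf(s), 0 union(s), 0 star(s)
chars contribute 4×2 = 8; each union adds +2; each star adds +2
Total: 8 + 0 + 0 = 8 states


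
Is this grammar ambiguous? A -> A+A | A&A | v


'v+v&v' has two parse trees (no precedence encoded between + and &)
Ambiguous


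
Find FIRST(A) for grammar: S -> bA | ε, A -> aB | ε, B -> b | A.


Per alternative of A: FIRST(aB) = {a}; FIRST(ε) = {ε}
FIRST(A) = {a, ε}


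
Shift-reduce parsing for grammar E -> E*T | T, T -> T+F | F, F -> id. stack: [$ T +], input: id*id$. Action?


no handle; shift 'id'
Action: shift


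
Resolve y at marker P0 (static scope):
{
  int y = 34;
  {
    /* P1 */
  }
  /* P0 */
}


y declared in the same block as P0
y = 34


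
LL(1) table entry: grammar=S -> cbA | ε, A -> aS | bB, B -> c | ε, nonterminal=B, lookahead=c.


For [B, c]: 'c' ∈ FIRST(c)
Entry: B -> c


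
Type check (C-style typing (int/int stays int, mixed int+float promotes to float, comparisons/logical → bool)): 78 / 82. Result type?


Operand types: int / int
Rule: mixed int/float promotes to float; int/int stays int
Result type: int


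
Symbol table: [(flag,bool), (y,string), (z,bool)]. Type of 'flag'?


Lookup 'flag' → type bool


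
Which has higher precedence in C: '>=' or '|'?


'>=' is relational (level 7); '|' is bitwise OR (level 3)
Higher level binds tighter
'>=' has higher precedence than '|'


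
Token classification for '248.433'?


Pattern: digits with a decimal point
Type: FLOAT_LITERAL


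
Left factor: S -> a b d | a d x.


Common prefix: 'a'
Factored: S -> a S', S' -> b d | d x


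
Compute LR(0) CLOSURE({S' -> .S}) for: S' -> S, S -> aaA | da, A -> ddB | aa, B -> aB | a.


Start: S' -> .S
For each item with dot before a nonterminal B, add B -> .γ for every B-production
Closure: [S' -> .S, S -> .aaA, S -> .da]


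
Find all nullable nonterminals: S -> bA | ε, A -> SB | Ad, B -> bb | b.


A nonterminal is nullable iff some alternative derives ε (directly, or every symbol in it is nullable)
Nullable: {S}


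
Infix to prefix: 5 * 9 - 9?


left-to-right (same/higher precedence on left): tree is (- (* 5 9) 9)
Prefix: - * 5 9 9


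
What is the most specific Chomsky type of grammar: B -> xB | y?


Right-linear: every RHS is a terminal or a terminal followed by one nonterminal
Classification: Type 3 (Regular)


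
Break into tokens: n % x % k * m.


Scan left to right, longest-match per lexeme
Tokens: ID(n), OP(%), ID(x), OP(%), ID(k), OP(*), ID(m)


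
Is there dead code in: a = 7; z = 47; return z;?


a is assigned but never read
Dead: 'a = 7'


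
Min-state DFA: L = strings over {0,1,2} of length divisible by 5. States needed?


Track length mod 5: states 0..4, accept at 0
Minimal DFA: 5 states


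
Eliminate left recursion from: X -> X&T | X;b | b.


Left-recursive alternatives: X&T, X;b; non-recursive: b
Introduce X': X -> bX', X' -> &TX' | ;bX' | ε


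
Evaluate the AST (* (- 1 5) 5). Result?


Evaluate inner: (- 1 5) = -4
Evaluate root: (* -4 5) = -20
Result: -20


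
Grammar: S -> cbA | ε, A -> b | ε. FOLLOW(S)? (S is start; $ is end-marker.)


$ ∈ FOLLOW(S). For each A -> αBβ: add FIRST(β)\{ε} to FOLLOW(B); if β nullable, add FOLLOW(A).
FOLLOW(S) = {$}


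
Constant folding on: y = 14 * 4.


14 * 4 = 56 at compile time
Optimized: y = 56


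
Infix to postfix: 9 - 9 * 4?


* has higher precedence, evaluate 9*4 first
Postfix: 9 9 4 * -


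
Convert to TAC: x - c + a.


Break into single-operator statements:
t1 = x - c
t2 = t1 + a


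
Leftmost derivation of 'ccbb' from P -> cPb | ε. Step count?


Derivation: P => cPb => ccPbb => ccbb
Steps: 3


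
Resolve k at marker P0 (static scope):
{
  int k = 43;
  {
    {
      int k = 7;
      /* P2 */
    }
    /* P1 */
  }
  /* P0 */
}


k declared in the same block as P0
k = 43


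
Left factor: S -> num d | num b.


Common prefix: 'num'
Factored: S -> num S', S' -> d | b


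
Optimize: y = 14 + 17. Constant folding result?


14 + 17 = 31 at compile time
Optimized: y = 31


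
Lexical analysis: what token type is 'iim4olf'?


Pattern: letter/underscore followed by alphanumerics, not a keyword
Type: IDENTIFIER


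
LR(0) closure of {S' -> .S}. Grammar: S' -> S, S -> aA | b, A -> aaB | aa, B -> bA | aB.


Start: S' -> .S
For each item with dot before a nonterminal B, add B -> .γ for every B-production
Closure: [S' -> .S, S -> .aA, S -> .b]


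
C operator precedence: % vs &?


'%' is multiplicative (level 10); '&' is bitwise AND (level 5)
Higher level binds tighter
'%' has higher precedence than '&'


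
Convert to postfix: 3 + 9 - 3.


Left to right (same or higher precedence on left)
Postfix: 3 9 + 3 -


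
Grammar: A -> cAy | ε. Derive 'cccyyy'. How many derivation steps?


Derivation: A => cAy => ccAyy => cccAyyy => cccyyy
Steps: 4


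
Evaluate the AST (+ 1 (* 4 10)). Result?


Evaluate inner: (* 4 10) = 40
Evaluate root: (+ 1 40) = 41
Result: 41


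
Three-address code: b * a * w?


Break into single-operator statements:
t1 = b * a
t2 = t1 * w


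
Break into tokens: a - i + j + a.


Scan left to right, longest-match per lexeme
Tokens: ID(a), OP(-), ID(i), OP(+), ID(j), OP(+), ID(a)


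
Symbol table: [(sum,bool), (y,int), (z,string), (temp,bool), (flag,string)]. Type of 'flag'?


Lookup 'flag' → type string


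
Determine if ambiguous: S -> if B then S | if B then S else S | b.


dangling else: 'if B then if B then b else b' parses two ways
Ambiguous


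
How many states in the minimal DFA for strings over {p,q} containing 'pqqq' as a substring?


KMP-style automaton: 4 progress states + 1 absorbing accept = 5
Minimal DFA: 5 states


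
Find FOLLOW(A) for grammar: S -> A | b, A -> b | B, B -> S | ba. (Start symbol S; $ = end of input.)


$ ∈ FOLLOW(S). For each A -> αBβ: add FIRST(β)\{ε} to FOLLOW(B); if β nullable, add FOLLOW(A).
FOLLOW(A) = {$}


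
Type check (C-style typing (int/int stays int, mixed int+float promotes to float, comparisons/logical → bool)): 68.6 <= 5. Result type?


Operand types: float <= int
Rule: comparison yields bool
Result type: bool


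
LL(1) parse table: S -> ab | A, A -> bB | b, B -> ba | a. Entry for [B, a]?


For [B, a]: 'a' ∈ FIRST(a)
Entry: B -> a


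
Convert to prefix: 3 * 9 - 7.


left-to-right (same/higher precedence on left): tree is (- (* 3 9) 7)
Prefix: - * 3 9 7


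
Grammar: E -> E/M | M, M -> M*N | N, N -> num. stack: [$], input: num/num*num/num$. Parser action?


no handle on stack; shift 'num'
Action: shift


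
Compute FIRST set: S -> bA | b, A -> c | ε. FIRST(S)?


Per alternative of S: FIRST(bA) = {b}; FIRST(b) = {b}
FIRST(S) = {b}


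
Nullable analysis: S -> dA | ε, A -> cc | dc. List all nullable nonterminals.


A nonterminal is nullable iff some alternative derives ε (directly, or every symbol in it is nullable)
Nullable: {S}


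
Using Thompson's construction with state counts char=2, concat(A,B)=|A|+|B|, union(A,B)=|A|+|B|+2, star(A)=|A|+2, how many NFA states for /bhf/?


Syntax tree has 3 char leaf(s), 0 union(s), 0 star(s)
chars contribute 3×2 = 6; each union adds +2; each star adds +2
Total: 6 + 0 + 0 = 6 states


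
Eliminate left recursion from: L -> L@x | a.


Left-recursive alternatives: L@x; non-recursive: a
Introduce L': L -> aL', L' -> @xL' | ε


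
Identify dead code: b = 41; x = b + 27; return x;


b is read by x's definition; x is returned
No dead code


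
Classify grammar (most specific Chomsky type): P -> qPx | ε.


Single nonterminal LHS, but q^n x^n is not regular
Classification: Type 2 (Context-Free)


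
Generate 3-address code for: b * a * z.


Break into single-operator statements:
t1 = b * a
t2 = t1 * z


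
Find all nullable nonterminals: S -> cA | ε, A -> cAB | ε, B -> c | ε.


A nonterminal is nullable iff some alternative derives ε (directly, or every symbol in it is nullable)
Nullable: {A, B, S}


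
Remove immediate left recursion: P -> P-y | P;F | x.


Left-recursive alternatives: P-y, P;F; non-recursive: x
Introduce P': P -> xP', P' -> -yP' | ;FP' | ε


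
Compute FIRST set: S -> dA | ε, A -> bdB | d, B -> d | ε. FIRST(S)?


Per alternative of S: FIRST(dA) = {d}; FIRST(ε) = {ε}
FIRST(S) = {d, ε}


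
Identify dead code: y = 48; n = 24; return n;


y is assigned but never read
Dead: 'y = 48'


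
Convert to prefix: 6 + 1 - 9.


left-to-right (same/higher precedence on left): tree is (- (+ 6 1) 9)
Prefix: - + 6 1 9


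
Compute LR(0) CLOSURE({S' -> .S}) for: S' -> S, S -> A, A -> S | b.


Start: S' -> .S
For each item with dot before a nonterminal B, add B -> .γ for every B-production
Closure: [S' -> .S, S -> .A, A -> .S, A -> .b]


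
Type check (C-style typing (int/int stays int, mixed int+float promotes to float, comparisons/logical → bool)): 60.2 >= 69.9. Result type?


Operand types: float >= float
Rule: comparison yields bool
Result type: bool


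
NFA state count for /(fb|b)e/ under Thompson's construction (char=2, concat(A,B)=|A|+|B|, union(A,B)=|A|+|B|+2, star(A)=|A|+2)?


Syntax tree has 4 char leaf(s), 1 union(s), 0 star(s)
chars contribute 4×2 = 8; each union adds +2; each star adds +2
Total: 8 + 2 + 0 = 10 states


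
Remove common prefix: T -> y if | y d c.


Common prefix: 'y'
Factored: T -> y T', T' -> if | d c


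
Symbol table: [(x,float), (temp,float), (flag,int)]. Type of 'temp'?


Lookup 'temp' → type float


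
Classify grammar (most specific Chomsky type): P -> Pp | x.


Left-linear: every RHS is a terminal or one nonterminal followed by a terminal
Classification: Type 3 (Regular)


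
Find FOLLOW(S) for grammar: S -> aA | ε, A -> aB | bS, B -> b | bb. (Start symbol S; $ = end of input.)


$ ∈ FOLLOW(S). For each A -> αBβ: add FIRST(β)\{ε} to FOLLOW(B); if β nullable, add FOLLOW(A).
FOLLOW(S) = {$}


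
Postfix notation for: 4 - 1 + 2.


Left to right (same or higher precedence on left)
Postfix: 4 1 - 2 +


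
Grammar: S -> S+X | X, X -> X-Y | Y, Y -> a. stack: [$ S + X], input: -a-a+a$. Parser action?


'-' can extend X; shift to build X -> X-Y
Action: shift


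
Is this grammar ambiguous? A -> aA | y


right-linear, alternatives start with distinct terminals 'a' vs 'y': unique leftmost derivation
Unambiguous


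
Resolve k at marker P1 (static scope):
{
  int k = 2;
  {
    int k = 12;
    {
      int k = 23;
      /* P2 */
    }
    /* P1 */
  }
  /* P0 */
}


k declared in the same block as P1
k = 12


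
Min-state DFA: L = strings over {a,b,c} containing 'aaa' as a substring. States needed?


KMP-style automaton: 3 progress states + 1 absorbing accept = 4
Minimal DFA: 4 states


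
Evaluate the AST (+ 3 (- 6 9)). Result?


Evaluate inner: (- 6 9) = -3
Evaluate root: (+ 3 -3) = 0
Result: 0


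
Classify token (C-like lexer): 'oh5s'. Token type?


Pattern: letter/underscore followed by alphanumerics, not a keyword
Type: IDENTIFIER


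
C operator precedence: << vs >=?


'<<' is shift (level 8); '>=' is relational (level 7)
Higher level binds tighter
'<<' has higher precedence than '>='


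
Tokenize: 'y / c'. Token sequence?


Scan left to right, longest-match per lexeme
Tokens: ID(y), OP(/), ID(c)


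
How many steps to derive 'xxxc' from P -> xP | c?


Derivation: P => xP => xxP => xxxP => xxxc
Steps: 4


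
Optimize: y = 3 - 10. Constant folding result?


3 - 10 = -7 at compile time
Optimized: y = -7


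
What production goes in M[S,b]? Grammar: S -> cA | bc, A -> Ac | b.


For [S, b]: 'b' ∈ FIRST(bc)
Entry: S -> bc


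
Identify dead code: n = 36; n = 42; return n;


first assignment to n is overwritten before any read
Dead: 'n = 36'


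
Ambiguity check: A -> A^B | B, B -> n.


precedence layered via separate nonterminal B: deterministic
Unambiguous


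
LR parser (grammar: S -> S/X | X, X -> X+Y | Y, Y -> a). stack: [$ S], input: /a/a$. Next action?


shift '/' to continue S -> S/X
Action: shift


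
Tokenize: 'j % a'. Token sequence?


Scan left to right, longest-match per lexeme
Tokens: ID(j), OP(%), ID(a)


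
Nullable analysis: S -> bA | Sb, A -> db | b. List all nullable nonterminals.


A nonterminal is nullable iff some alternative derives ε (directly, or every symbol in it is nullable)
Nullable: {}


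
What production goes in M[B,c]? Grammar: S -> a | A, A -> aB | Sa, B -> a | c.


For [B, c]: 'c' ∈ FIRST(c)
Entry: B -> c


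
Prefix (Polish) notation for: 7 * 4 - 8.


left-to-right (same/higher precedence on left): tree is (- (* 7 4) 8)
Prefix: - * 7 4 8


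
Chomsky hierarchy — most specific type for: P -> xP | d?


Right-linear: every RHS is a terminal or a terminal followed by one nonterminal
Classification: Type 3 (Regular)


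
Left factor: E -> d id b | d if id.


Common prefix: 'd'
Factored: E -> d E', E' -> id b | if id


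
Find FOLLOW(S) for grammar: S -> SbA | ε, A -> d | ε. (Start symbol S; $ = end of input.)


$ ∈ FOLLOW(S). For each A -> αBβ: add FIRST(β)\{ε} to FOLLOW(B); if β nullable, add FOLLOW(A).
FOLLOW(S) = {$, b}


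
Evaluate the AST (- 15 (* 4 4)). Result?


Evaluate inner: (* 4 4) = 16
Evaluate root: (- 15 16) = -1
Result: -1


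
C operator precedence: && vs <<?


'<<' is shift (level 8); '&&' is logical AND (level 2)
Higher level binds tighter
'<<' has higher precedence than '&&'


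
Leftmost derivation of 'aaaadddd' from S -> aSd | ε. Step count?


Derivation: S => aSd => aaSdd => aaaSddd => aaaaSdddd => aaaadddd
Steps: 5


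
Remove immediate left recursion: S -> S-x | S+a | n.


Left-recursive alternatives: S-x, S+a; non-recursive: n
Introduce S': S -> nS', S' -> -xS' | +aS' | ε


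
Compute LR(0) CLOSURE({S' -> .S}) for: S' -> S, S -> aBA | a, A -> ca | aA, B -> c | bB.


Start: S' -> .S
For each item with dot before a nonterminal B, add B -> .γ for every B-production
Closure: [S' -> .S, S -> .aBA, S -> .a]


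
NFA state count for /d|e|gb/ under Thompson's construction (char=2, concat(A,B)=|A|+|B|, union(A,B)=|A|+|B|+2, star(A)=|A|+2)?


Syntax tree has 4 char leaf(s), 2 union(s), 0 star(s)
chars contribute 4×2 = 8; each union adds +2; each star adds +2
Total: 8 + 4 + 0 = 12 states


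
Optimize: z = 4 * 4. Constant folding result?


4 * 4 = 16 at compile time
Optimized: z = 16


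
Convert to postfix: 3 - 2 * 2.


* has higher precedence, evaluate 2*2 first
Postfix: 3 2 2 * -


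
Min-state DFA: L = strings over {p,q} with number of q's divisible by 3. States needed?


Track (count of q) mod 3: states 0..2, accept at 0
Minimal DFA: 3 states


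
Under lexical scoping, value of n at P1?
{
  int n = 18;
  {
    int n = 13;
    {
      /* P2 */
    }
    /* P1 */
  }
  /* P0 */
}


n declared in the same block as P1
n = 13


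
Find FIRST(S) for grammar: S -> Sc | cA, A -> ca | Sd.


Per alternative of S: FIRST(Sc) = {c}; FIRST(cA) = {c}
FIRST(S) = {c}


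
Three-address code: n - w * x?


Break into single-operator statements:
t1 = w * x
t2 = n - t1


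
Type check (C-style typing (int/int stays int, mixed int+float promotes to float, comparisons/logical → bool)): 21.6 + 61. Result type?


Operand types: float + int
Rule: mixed int/float promotes to float; int/int stays int
Result type: float


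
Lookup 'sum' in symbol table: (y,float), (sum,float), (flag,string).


Lookup 'sum' → type float


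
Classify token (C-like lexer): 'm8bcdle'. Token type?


Pattern: letter/underscore followed by alphanumerics, not a keyword
Type: IDENTIFIER


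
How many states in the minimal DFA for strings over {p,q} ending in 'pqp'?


Track the longest suffix of input matching a prefix of 'pqp': 4 classes (prefixes of length 0..3)
Minimal DFA: 4 states


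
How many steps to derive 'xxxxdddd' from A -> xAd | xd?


Derivation: A => xAd => xxAdd => xxxAddd => xxxxdddd
Steps: 4


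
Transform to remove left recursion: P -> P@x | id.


Left-recursive alternatives: P@x; non-recursive: id
Introduce P': P -> idP', P' -> @xP' | ε


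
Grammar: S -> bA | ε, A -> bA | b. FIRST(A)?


Per alternative of A: FIRST(bA) = {b}; FIRST(b) = {b}
FIRST(A) = {b}


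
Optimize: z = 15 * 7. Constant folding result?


15 * 7 = 105 at compile time
Optimized: z = 105


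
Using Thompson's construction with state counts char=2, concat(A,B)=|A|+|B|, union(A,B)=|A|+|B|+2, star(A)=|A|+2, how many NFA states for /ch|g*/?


Syntax tree has 3 char leaf(s), 1 union(s), 1 star(s)
chars contribute 3×2 = 6; each union adds +2; each star adds +2
Total: 6 + 2 + 2 = 10 states


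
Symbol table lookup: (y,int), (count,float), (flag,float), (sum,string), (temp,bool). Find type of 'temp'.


Lookup 'temp' → type bool


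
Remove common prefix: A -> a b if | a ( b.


Common prefix: 'a'
Factored: A -> a A', A' -> b if | ( b


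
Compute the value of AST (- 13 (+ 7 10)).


Evaluate inner: (+ 7 10) = 17
Evaluate root: (- 13 17) = -4
Result: -4


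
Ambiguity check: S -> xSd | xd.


balanced x^n…d^n: each string has a unique parse
Unambiguous


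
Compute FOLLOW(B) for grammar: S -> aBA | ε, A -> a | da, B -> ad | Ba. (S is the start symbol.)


$ ∈ FOLLOW(S). For each A -> αBβ: add FIRST(β)\{ε} to FOLLOW(B); if β nullable, add FOLLOW(A).
FOLLOW(B) = {a, d}


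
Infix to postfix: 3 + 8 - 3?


Left to right (same or higher precedence on left)
Postfix: 3 8 + 3 -


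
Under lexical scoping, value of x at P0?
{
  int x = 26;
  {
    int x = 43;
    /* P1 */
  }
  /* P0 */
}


x declared in the same block as P0
x = 26


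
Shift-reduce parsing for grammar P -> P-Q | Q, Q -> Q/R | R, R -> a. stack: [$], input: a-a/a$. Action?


no handle on stack; shift 'a'
Action: shift


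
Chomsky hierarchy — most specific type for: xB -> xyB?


LHS has context (more than one symbol) and |LHS| ≤ |RHS|
Classification: Type 1 (Context-Sensitive)


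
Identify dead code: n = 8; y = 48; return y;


n is assigned but never read
Dead: 'n = 8'


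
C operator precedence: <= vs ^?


'<=' is relational (level 7); '^' is bitwise XOR (level 4)
Higher level binds tighter
'<=' has higher precedence than '^'


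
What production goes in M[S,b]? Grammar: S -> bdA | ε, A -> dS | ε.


For [S, b]: 'b' ∈ FIRST(bdA)
Entry: S -> bdA


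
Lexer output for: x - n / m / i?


Scan left to right, longest-match per lexeme
Tokens: ID(x), OP(-), ID(n), OP(/), ID(m), OP(/), ID(i)


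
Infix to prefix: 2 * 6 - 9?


left-to-right (same/higher precedence on left): tree is (- (* 2 6) 9)
Prefix: - * 2 6 9


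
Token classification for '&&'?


Pattern: operator symbol
Type: OPERATOR


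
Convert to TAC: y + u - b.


Break into single-operator statements:
t1 = y + u
t2 = t1 - b


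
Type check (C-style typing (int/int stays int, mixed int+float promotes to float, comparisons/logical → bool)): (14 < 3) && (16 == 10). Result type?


Operand types: bool && bool
Rule: logical operators take bool operands and yield bool
Result type: bool


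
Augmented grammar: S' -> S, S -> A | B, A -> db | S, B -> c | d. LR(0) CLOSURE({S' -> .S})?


Start: S' -> .S
For each item with dot before a nonterminal B, add B -> .γ for every B-production
Closure: [S' -> .S, S -> .A, S -> .B, A -> .db, A -> .S, B -> .c, B -> .d]


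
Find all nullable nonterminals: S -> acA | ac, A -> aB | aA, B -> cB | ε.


A nonterminal is nullable iff some alternative derives ε (directly, or every symbol in it is nullable)
Nullable: {B}


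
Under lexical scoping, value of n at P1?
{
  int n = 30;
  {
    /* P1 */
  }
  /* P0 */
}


P1's block does not declare n; resolves to the enclosing declaration at depth 0
n = 30


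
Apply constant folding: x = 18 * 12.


18 * 12 = 216 at compile time
Optimized: x = 216


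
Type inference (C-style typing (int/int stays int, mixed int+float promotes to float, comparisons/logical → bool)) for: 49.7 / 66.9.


Operand types: float / float
Rule: mixed int/float promotes to float; int/int stays int
Result type: float


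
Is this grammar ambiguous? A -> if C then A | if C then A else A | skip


dangling else: 'if C then if C then skip else skip' parses two ways
Ambiguous


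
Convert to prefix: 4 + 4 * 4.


'*' binds tighter: tree is (+ 4 (* 4 4))
Prefix: + 4 * 4 4


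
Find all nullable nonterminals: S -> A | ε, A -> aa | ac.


A nonterminal is nullable iff some alternative derives ε (directly, or every symbol in it is nullable)
Nullable: {S}


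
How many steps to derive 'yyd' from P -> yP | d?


Derivation: P => yP => yyP => yyd
Steps: 3


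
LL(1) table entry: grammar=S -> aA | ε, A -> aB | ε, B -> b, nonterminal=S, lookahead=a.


For [S, a]: 'a' ∈ FIRST(aA)
Entry: S -> aA


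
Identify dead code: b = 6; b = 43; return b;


first assignment to b is overwritten before any read
Dead: 'b = 6'


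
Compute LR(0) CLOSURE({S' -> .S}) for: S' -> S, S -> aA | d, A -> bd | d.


Start: S' -> .S
For each item with dot before a nonterminal B, add B -> .γ for every B-production
Closure: [S' -> .S, S -> .aA, S -> .d]


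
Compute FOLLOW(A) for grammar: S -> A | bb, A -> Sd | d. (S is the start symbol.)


$ ∈ FOLLOW(S). For each A -> αBβ: add FIRST(β)\{ε} to FOLLOW(B); if β nullable, add FOLLOW(A).
FOLLOW(A) = {$, d}


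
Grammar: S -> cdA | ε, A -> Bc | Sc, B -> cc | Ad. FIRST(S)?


Per alternative of S: FIRST(cdA) = {c}; FIRST(ε) = {ε}
FIRST(S) = {c, ε}


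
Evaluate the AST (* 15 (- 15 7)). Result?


Evaluate inner: (- 15 7) = 8
Evaluate root: (* 15 8) = 120
Result: 120


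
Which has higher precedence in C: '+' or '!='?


'+' is additive (level 9); '!=' is equality (level 6)
Higher level binds tighter
'+' has higher precedence than '!='


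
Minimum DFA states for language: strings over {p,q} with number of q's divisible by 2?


Track (count of q) mod 2: states 0..1, accept at 0
Minimal DFA: 2 states


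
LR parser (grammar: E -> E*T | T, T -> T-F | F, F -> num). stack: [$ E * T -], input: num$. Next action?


no handle; shift 'num'
Action: shift


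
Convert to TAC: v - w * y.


Break into single-operator statements:
t1 = w * y
t2 = v - t1


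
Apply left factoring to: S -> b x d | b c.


Common prefix: 'b'
Factored: S -> b S', S' -> x d | c


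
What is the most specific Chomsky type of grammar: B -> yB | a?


Right-linear: every RHS is a terminal or a terminal followed by one nonterminal
Classification: Type 3 (Regular)


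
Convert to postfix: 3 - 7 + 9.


Left to right (same or higher precedence on left)
Postfix: 3 7 - 9 +


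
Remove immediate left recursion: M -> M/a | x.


Left-recursive alternatives: M/a; non-recursive: x
Introduce M': M -> xM', M' -> /aM' | ε


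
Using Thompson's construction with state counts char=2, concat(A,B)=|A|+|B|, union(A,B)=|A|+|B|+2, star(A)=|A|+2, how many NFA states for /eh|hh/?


Syntax tree has 4 char leaf(s), 1 union(s), 0 star(s)
chars contribute 4×2 = 8; each union adds +2; each star adds +2
Total: 8 + 2 + 0 = 10 states


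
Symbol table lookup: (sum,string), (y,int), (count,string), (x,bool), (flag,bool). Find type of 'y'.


Lookup 'y' → type int


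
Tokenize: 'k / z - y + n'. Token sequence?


Scan left to right, longest-match per lexeme
Tokens: ID(k), OP(/), ID(z), OP(-), ID(y), OP(+), ID(n)


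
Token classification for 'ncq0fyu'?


Pattern: letter/underscore followed by alphanumerics, not a keyword
Type: IDENTIFIER


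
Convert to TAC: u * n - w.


Break into single-operator statements:
t1 = u * n
t2 = t1 - w


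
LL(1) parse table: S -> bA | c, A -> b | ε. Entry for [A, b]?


For [A, b]: 'b' ∈ FIRST(b)
Entry: A -> b


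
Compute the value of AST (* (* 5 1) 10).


Evaluate inner: (* 5 1) = 5
Evaluate root: (* 5 10) = 50
Result: 50


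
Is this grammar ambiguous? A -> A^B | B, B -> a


precedence layered via separate nonterminal B: deterministic
Unambiguous


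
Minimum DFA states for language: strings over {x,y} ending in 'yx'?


Track the longest suffix of input matching a prefix of 'yx': 3 classes (prefixes of length 0..2)
Minimal DFA: 3 states


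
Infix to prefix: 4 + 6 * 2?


'*' binds tighter: tree is (+ 4 (* 6 2))
Prefix: + 4 * 6 2


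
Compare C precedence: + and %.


'%' is multiplicative (level 10); '+' is additive (level 9)
Higher level binds tighter
'%' has higher precedence than '+'


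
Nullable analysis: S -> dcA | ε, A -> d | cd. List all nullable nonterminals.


A nonterminal is nullable iff some alternative derives ε (directly, or every symbol in it is nullable)
Nullable: {S}


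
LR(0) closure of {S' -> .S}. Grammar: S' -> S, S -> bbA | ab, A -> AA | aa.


Start: S' -> .S
For each item with dot before a nonterminal B, add B -> .γ for every B-production
Closure: [S' -> .S, S -> .bbA, S -> .ab]


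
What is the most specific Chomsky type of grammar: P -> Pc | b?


Left-linear: every RHS is a terminal or one nonterminal followed by a terminal
Classification: Type 3 (Regular)


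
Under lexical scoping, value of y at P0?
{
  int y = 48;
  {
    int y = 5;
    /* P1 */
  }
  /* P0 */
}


y declared in the same block as P0
y = 48


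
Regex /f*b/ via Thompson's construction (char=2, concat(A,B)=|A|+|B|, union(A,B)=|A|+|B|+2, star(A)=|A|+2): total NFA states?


Syntax tree has 2 char leaf(s), 0 union(s), 1 star(s)
chars contribute 2×2 = 4; each union adds +2; each star adds +2
Total: 4 + 0 + 2 = 6 states


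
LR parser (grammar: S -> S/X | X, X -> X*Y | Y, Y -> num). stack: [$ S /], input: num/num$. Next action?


no handle ('S/' is not any RHS); shift 'num'
Action: shift


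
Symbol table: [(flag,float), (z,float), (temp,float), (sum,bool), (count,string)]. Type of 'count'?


Lookup 'count' → type string


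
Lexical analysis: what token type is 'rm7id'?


Pattern: letter/underscore followed by alphanumerics, not a keyword
Type: IDENTIFIER


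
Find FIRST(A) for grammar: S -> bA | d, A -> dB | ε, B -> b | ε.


Per alternative of A: FIRST(dB) = {d}; FIRST(ε) = {ε}
FIRST(A) = {d, ε}


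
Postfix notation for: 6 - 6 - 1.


Left to right (same or higher precedence on left)
Postfix: 6 6 - 1 -


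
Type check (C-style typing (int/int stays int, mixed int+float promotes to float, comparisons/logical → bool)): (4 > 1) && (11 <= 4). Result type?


Operand types: bool && bool
Rule: logical operators take bool operands and yield bool
Result type: bool


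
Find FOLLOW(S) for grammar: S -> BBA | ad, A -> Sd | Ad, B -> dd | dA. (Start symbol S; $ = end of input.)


$ ∈ FOLLOW(S). For each A -> αBβ: add FIRST(β)\{ε} to FOLLOW(B); if β nullable, add FOLLOW(A).
FOLLOW(S) = {$, d}
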